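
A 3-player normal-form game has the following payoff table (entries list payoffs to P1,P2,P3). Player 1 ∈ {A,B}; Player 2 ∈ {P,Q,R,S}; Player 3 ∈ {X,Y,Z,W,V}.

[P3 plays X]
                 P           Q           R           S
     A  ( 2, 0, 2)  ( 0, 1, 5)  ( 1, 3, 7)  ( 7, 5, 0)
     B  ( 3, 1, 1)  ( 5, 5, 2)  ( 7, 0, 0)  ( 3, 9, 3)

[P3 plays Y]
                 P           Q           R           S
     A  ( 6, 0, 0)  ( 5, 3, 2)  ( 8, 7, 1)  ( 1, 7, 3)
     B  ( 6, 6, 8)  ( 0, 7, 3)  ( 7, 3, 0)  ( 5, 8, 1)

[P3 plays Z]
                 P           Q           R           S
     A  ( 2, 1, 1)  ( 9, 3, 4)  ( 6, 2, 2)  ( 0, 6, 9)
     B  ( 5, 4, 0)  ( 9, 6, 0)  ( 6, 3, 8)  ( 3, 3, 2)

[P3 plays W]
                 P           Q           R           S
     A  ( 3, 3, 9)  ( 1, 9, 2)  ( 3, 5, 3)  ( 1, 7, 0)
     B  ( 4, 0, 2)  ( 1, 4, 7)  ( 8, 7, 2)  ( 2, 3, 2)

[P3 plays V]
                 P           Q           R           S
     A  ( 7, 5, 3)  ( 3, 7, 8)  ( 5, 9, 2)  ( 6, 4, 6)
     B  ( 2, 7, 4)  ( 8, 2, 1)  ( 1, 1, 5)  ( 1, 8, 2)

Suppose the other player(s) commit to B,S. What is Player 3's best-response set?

u_3(X vs B,S) = 3
u_3(Y vs B,S) = 1
u_3(Z vs B,S) = 2
u_3(W vs B,S) = 2
u_3(V vs B,S) = 2
max payoff 3 at {X}

argmax u_3 = {X}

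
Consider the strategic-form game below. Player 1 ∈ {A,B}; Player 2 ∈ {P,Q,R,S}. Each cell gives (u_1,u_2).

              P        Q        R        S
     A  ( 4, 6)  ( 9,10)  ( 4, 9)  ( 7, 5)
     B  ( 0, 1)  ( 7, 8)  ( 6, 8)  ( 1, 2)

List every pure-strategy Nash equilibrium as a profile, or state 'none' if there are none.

NE set: (A,Q), (B,R)

(A,P): not NE [P2→Q gives 10>6]
(A,Q): NE
(A,R): not NE [P1→B gives 6>4; P2→Q gives 10>9]
(A,S): not NE [P2→Q gives 10>5]
(B,P): not NE [P1→A gives 4>0; P2→R gives 8>1]
(B,Q): not NE [P1→A gives 9>7]
(B,R): NE
(B,S): not NE [P1→A gives 7>1; P2→R gives 8>2]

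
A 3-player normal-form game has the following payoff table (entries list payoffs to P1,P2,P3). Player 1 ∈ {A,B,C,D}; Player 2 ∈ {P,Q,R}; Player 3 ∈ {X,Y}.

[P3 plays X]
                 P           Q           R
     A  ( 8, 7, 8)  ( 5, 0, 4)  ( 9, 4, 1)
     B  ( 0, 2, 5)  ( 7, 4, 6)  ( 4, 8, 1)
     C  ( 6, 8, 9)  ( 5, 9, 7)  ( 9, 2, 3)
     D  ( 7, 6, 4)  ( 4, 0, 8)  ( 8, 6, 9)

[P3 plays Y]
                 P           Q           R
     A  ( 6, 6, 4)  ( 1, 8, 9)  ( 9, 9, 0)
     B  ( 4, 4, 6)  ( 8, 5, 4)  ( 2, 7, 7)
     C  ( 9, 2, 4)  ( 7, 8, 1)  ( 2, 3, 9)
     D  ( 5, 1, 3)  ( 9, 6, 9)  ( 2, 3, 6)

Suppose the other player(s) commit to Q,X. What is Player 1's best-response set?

argmax u_1 = {B}

u_1(A vs Q,X) = 5
u_1(B vs Q,X) = 7
u_1(C vs Q,X) = 5
u_1(D vs Q,X) = 4
max payoff 7 at {B}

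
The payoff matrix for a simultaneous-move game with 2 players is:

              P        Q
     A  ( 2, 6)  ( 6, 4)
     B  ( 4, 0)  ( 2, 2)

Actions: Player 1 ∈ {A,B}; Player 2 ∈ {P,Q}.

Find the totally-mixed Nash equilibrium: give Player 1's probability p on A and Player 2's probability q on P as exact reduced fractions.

p=1/2, q=2/3

P1 indiff ⇒ q·2+(1-q)·6 = q·4+(1-q)·2 ⇒ q(-2) = (1-q)(-4) ⇒ q = 2/3
P2 indiff ⇒ p·6+(1-p)·0 = p·4+(1-p)·2 ⇒ p(2) = (1-p)(2) ⇒ p = 1/2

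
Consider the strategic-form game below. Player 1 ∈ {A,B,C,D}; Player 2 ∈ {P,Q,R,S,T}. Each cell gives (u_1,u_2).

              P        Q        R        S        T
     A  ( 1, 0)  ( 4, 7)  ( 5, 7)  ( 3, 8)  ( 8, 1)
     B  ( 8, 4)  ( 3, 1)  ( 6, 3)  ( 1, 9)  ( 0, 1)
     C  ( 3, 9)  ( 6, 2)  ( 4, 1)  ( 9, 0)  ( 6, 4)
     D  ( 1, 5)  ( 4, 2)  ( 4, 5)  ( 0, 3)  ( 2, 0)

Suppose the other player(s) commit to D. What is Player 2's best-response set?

u_2(P vs D) = 5
u_2(Q vs D) = 2
u_2(R vs D) = 5
u_2(S vs D) = 3
u_2(T vs D) = 0
max payoff 5 at {P,R}

BR_2 = {P,R}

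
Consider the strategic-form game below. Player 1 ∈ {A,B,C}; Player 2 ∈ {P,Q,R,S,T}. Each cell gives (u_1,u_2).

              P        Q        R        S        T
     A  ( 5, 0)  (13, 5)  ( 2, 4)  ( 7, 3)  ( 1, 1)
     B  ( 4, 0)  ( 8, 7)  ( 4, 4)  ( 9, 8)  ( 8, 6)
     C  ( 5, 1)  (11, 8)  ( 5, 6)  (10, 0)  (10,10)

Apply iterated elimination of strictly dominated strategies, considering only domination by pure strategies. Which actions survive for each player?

Remaining: P1:{A,C} P2:{Q,T}

P1 drop B (C beats it: P:5>4 Q:11>8 R:5>4 S:10>9 T:10>8)
P2 drop P (Q beats it: A:5>0 C:8>1)
P2 drop R (Q beats it: A:5>4 C:8>6)
P2 drop S (Q beats it: A:5>3 C:8>0)
P1→{A,C} P2→{Q,T}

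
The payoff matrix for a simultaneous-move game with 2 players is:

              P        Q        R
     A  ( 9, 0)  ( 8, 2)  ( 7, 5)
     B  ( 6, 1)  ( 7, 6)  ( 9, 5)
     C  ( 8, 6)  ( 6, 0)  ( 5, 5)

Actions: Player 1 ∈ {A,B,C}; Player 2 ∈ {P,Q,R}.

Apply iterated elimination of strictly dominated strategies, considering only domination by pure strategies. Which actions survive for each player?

Remaining: P1:{A,B} P2:{Q,R}

P1 drop C (A beats it: P:9>8 Q:8>6 R:7>5)
P2 drop P (Q beats it: A:2>0 B:6>1)
P1→{A,B} P2→{Q,R}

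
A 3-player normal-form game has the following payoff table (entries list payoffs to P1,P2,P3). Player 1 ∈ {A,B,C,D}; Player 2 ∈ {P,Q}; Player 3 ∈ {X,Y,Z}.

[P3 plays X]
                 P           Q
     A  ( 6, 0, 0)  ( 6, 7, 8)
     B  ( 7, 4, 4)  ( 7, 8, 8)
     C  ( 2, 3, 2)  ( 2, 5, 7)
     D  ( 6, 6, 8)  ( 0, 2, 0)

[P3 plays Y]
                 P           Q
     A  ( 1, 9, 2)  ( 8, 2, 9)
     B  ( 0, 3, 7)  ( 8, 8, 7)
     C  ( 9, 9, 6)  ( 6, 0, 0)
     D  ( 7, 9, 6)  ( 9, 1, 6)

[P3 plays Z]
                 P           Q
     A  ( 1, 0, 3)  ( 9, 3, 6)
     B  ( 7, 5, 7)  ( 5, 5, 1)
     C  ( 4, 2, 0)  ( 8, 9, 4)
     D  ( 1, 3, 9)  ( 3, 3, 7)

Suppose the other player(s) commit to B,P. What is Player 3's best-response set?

u_3(X vs B,P) = 4
u_3(Y vs B,P) = 7
u_3(Z vs B,P) = 7
max payoff 7 at {Y,Z}

argmax u_3 = {Y,Z}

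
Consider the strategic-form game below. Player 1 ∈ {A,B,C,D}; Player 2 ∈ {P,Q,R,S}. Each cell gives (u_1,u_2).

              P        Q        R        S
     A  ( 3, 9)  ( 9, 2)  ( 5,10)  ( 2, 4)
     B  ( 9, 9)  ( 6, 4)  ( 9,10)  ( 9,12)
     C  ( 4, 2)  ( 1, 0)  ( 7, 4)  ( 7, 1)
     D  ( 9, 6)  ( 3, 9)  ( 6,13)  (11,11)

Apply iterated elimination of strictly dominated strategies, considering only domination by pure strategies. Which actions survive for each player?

Remaining: P1:{B,D} P2:{R,S}

P1 drop C (B beats it: P:9>4 Q:6>1 R:9>7 S:9>7)
P2 drop P (R beats it: A:10>9 B:10>9 D:13>6)
P2 drop Q (R beats it: A:10>2 B:10>4 D:13>9)
P1 drop A (B beats it: R:9>5 S:9>2)
P1→{B,D} P2→{R,S}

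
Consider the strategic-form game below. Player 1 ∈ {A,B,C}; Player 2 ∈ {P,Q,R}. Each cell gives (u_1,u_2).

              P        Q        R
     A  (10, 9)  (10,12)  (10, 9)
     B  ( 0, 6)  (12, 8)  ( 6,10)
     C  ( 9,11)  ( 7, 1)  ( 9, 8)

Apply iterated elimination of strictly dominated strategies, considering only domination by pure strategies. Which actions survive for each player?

P1 drop C (A beats it: P:10>9 Q:10>7 R:10>9)
P2 drop P (Q beats it: A:12>9 B:8>6)
P1→{A,B} P2→{Q,R}

Survivors P1:{A,B} P2:{Q,R}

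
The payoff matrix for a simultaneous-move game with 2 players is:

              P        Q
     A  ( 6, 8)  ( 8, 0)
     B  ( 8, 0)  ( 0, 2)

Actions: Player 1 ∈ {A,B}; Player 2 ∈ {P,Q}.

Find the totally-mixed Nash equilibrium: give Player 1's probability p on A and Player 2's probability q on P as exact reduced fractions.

(p,q) = (1/5, 4/5)

P1 indiff ⇒ q·6+(1-q)·8 = q·8+(1-q)·0 ⇒ q(-2) = (1-q)(-8) ⇒ q = 4/5
P2 indiff ⇒ p·8+(1-p)·0 = p·0+(1-p)·2 ⇒ p(8) = (1-p)(2) ⇒ p = 1/5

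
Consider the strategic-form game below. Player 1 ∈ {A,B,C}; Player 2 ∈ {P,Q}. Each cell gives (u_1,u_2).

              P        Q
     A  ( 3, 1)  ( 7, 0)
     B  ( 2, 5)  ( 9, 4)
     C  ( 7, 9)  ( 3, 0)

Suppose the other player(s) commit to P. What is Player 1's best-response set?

u_1(A vs P) = 3
u_1(B vs P) = 2
u_1(C vs P) = 7
max payoff 7 at {C}

argmax u_1 = {C}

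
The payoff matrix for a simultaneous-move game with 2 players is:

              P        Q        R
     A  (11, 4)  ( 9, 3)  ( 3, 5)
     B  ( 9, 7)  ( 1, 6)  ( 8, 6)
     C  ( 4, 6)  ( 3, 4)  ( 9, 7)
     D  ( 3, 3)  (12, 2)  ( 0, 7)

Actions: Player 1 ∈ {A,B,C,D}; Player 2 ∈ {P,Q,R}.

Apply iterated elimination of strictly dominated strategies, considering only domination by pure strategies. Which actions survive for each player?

P2 drop Q (P beats it: A:4>3 B:7>6 C:6>4 D:3>2)
P1 drop D (A beats it: P:11>3 R:3>0)
P1→{A,B,C} P2→{P,R}

Survivors P1:{A,B,C} P2:{P,R}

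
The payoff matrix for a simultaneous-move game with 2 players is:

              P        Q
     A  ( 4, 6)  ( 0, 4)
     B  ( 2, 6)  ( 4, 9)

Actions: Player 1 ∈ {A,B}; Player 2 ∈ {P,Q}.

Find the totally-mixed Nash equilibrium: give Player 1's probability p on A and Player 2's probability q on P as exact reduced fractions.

P1 indiff ⇒ q·4+(1-q)·0 = q·2+(1-q)·4 ⇒ q(2) = (1-q)(4) ⇒ q = 2/3
P2 indiff ⇒ p·6+(1-p)·6 = p·4+(1-p)·9 ⇒ p(2) = (1-p)(3) ⇒ p = 3/5

P1 mixes 3/5 on A; P2 mixes 2/3 on P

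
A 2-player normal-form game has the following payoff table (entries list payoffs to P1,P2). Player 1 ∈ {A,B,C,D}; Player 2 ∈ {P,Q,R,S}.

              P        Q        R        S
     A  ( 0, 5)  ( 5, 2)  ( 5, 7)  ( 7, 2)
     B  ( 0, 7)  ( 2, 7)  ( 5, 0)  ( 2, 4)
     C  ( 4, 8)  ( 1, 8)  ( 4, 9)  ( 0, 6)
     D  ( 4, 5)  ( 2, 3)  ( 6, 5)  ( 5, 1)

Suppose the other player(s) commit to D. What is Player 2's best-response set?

u_2(P vs D) = 5
u_2(Q vs D) = 3
u_2(R vs D) = 5
u_2(S vs D) = 1
max payoff 5 at {P,R}

P2 best: {P,R}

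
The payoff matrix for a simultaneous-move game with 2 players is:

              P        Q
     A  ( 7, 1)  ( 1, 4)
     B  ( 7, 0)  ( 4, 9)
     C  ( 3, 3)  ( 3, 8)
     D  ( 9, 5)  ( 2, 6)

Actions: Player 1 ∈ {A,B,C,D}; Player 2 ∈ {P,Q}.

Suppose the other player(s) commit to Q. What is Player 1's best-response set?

u_1(A vs Q) = 1
u_1(B vs Q) = 4
u_1(C vs Q) = 3
u_1(D vs Q) = 2
max payoff 4 at {B}

BR_1 = {B}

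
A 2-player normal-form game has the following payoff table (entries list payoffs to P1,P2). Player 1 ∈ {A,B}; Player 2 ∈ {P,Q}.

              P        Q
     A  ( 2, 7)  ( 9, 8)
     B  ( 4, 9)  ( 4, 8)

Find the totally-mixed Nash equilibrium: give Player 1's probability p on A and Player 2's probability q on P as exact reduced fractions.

P1 indiff ⇒ q·2+(1-q)·9 = q·4+(1-q)·4 ⇒ q(-2) = (1-q)(-5) ⇒ q = 5/7
P2 indiff ⇒ p·7+(1-p)·9 = p·8+(1-p)·8 ⇒ p(-1) = (1-p)(-1) ⇒ p = 1/2

(p,q) = (1/2, 5/7)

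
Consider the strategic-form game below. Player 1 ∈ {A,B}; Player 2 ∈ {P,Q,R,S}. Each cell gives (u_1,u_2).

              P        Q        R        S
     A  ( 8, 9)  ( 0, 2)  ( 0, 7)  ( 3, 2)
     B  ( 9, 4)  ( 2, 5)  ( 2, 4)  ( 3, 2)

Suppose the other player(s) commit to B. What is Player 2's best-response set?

BR_2 = {Q}

u_2(P vs B) = 4
u_2(Q vs B) = 5
u_2(R vs B) = 4
u_2(S vs B) = 2
max payoff 5 at {Q}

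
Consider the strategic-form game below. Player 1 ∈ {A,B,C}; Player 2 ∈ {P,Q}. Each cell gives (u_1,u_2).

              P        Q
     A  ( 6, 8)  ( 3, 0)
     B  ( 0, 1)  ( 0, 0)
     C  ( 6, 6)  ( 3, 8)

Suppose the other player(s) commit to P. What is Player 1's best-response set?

u_1(A vs P) = 6
u_1(B vs P) = 0
u_1(C vs P) = 6
max payoff 6 at {A,C}

P1 best: {A,C}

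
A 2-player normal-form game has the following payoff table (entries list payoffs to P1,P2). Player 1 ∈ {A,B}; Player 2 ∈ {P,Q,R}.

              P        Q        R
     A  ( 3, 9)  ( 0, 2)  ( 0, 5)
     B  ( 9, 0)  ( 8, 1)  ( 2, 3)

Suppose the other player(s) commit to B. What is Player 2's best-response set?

u_2(P vs B) = 0
u_2(Q vs B) = 1
u_2(R vs B) = 3
max payoff 3 at {R}

P2 best: {R}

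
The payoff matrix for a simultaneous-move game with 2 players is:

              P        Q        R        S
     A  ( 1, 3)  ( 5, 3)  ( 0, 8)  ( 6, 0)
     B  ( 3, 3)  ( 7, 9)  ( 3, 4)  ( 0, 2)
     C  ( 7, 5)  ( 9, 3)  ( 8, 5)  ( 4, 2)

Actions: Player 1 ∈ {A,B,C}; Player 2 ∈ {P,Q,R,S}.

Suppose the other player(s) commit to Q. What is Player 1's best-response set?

argmax u_1 = {C}

u_1(A vs Q) = 5
u_1(B vs Q) = 7
u_1(C vs Q) = 9
max payoff 9 at {C}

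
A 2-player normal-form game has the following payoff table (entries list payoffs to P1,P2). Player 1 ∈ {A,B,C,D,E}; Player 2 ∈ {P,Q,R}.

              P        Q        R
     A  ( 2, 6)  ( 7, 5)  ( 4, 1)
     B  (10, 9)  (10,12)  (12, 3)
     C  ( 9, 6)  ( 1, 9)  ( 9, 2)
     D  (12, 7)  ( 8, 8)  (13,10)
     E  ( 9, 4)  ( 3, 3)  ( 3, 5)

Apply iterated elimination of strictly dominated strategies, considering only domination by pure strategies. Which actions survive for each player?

Remaining: P1:{B,D} P2:{Q,R}

P1 drop A (B beats it: P:10>2 Q:10>7 R:12>4)
P1 drop C (B beats it: P:10>9 Q:10>1 R:12>9)
P1 drop E (B beats it: P:10>9 Q:10>3 R:12>3)
P2 drop P (Q beats it: B:12>9 D:8>7)
P1→{B,D} P2→{Q,R}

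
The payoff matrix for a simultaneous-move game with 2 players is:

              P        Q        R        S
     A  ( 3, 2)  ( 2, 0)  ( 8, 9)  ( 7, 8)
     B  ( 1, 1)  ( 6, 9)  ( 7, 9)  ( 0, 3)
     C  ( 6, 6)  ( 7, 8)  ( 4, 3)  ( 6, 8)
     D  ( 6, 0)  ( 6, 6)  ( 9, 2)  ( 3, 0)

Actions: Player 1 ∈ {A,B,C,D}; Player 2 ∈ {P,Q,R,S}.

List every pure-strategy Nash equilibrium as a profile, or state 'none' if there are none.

(A,P): not NE [P1→D gives 6>3; P2→R gives 9>2]
(A,Q): not NE [P1→C gives 7>2; P2→R gives 9>0]
(A,R): not NE [P1→D gives 9>8]
(A,S): not NE [P2→R gives 9>8]
(B,P): not NE [P1→D gives 6>1; P2→R gives 9>1]
(B,Q): not NE [P1→C gives 7>6]
(B,R): not NE [P1→D gives 9>7]
(B,S): not NE [P1→A gives 7>0; P2→R gives 9>3]
(C,P): not NE [P2→S gives 8>6]
(C,Q): NE
(C,R): not NE [P1→D gives 9>4; P2→S gives 8>3]
(C,S): not NE [P1→A gives 7>6]
(D,P): not NE [P2→Q gives 6>0]
(D,Q): not NE [P1→C gives 7>6]
(D,R): not NE [P2→Q gives 6>2]
(D,S): not NE [P1→A gives 7>3; P2→Q gives 6>0]

Nash profiles: (C,Q)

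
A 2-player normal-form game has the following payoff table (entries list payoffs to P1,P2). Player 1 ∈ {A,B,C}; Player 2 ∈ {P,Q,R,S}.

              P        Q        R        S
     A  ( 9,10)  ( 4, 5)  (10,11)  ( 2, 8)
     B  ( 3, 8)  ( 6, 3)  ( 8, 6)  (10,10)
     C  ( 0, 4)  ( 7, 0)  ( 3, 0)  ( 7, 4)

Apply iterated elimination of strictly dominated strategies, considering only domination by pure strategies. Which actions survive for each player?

Survivors P1:{A,B} P2:{P,R,S}

P2 drop Q (P beats it: A:10>5 B:8>3 C:4>0)
P1 drop C (B beats it: P:3>0 R:8>3 S:10>7)
P1→{A,B} P2→{P,R,S}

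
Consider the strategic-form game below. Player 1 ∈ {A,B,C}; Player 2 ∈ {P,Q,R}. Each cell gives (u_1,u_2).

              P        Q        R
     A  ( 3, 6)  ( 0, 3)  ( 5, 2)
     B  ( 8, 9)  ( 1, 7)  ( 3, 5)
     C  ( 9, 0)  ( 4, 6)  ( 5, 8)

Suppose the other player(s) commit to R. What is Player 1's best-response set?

P1 best: {A,C}

u_1(A vs R) = 5
u_1(B vs R) = 3
u_1(C vs R) = 5
max payoff 5 at {A,C}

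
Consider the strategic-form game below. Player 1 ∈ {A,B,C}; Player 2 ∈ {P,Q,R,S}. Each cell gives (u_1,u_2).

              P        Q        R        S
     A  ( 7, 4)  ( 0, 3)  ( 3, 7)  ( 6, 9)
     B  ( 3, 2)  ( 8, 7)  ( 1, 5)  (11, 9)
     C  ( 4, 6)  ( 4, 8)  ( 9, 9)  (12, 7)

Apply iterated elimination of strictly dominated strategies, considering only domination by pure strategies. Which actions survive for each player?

Survivors P1:{B,C} P2:{Q,R,S}

P2 drop P (R beats it: A:7>4 B:5>2 C:9>6)
P1 drop A (C beats it: Q:4>0 R:9>3 S:12>6)
P1→{B,C} P2→{Q,R,S}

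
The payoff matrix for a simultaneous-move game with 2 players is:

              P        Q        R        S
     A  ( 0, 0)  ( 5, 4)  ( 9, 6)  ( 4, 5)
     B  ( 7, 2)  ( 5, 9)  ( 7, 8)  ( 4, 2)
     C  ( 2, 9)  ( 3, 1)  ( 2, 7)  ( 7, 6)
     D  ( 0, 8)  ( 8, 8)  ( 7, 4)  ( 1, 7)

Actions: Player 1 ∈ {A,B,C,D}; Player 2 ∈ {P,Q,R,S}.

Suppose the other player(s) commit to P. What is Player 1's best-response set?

u_1(A vs P) = 0
u_1(B vs P) = 7
u_1(C vs P) = 2
u_1(D vs P) = 0
max payoff 7 at {B}

P1 best: {B}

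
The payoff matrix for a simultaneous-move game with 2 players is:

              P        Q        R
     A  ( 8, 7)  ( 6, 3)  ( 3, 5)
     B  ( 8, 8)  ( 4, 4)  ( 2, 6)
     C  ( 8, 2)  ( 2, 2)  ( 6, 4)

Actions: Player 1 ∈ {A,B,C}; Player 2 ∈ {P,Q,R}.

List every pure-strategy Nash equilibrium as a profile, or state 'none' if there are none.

(A,P): NE
(A,Q): not NE [P2→P gives 7>3]
(A,R): not NE [P1→C gives 6>3; P2→P gives 7>5]
(B,P): NE
(B,Q): not NE [P1→A gives 6>4; P2→P gives 8>4]
(B,R): not NE [P1→C gives 6>2; P2→P gives 8>6]
(C,P): not NE [P2→R gives 4>2]
(C,Q): not NE [P1→A gives 6>2; P2→R gives 4>2]
(C,R): NE

PSNE = {(A,P), (B,P), (C,R)}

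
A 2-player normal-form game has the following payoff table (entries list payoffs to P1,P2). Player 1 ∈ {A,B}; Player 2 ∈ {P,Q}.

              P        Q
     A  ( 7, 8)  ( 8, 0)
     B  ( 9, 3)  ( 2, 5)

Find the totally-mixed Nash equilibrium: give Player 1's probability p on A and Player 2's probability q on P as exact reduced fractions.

P1 indiff ⇒ q·7+(1-q)·8 = q·9+(1-q)·2 ⇒ q(-2) = (1-q)(-6) ⇒ q = 3/4
P2 indiff ⇒ p·8+(1-p)·3 = p·0+(1-p)·5 ⇒ p(8) = (1-p)(2) ⇒ p = 1/5

P1 mixes 1/5 on A; P2 mixes 3/4 on P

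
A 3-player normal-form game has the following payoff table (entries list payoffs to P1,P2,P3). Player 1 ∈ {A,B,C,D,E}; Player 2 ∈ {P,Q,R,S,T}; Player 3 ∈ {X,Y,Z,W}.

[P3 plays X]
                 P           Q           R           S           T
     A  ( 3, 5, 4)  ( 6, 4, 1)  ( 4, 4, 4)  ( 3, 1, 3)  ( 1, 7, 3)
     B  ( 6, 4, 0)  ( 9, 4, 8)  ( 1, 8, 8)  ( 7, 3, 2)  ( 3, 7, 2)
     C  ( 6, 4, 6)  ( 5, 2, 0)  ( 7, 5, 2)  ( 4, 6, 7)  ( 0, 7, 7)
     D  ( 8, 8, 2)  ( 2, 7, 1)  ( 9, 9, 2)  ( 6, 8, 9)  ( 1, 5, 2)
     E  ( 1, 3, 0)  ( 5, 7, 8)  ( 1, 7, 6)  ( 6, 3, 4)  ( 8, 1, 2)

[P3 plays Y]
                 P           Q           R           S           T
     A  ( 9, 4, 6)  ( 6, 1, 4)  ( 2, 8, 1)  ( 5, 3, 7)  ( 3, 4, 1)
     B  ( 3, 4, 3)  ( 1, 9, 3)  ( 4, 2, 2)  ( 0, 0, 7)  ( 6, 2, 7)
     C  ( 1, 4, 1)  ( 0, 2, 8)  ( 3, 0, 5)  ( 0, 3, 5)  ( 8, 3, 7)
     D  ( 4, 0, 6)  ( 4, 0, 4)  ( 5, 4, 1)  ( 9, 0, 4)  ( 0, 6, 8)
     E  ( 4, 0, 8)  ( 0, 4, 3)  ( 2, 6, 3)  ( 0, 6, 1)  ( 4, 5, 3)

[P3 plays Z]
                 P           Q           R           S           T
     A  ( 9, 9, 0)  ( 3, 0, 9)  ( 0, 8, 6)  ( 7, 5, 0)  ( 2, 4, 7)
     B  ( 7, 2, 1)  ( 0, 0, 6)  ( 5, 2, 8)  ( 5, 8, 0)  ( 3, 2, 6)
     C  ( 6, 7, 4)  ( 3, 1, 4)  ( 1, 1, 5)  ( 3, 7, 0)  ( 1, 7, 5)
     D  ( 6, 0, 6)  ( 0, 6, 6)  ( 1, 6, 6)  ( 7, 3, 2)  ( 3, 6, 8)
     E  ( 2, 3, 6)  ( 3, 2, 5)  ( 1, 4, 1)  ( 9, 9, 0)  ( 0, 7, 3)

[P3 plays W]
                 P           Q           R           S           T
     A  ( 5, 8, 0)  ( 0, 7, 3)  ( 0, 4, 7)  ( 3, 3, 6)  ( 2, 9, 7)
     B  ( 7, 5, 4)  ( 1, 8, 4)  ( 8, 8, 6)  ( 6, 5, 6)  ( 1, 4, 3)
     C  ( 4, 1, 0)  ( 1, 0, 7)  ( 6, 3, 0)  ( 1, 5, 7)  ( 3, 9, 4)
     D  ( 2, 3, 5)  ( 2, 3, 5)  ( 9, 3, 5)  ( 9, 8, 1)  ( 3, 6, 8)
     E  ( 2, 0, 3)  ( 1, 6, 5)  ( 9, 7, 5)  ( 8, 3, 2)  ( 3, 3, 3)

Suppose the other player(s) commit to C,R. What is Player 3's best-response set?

argmax u_3 = {Y,Z}

u_3(X vs C,R) = 2
u_3(Y vs C,R) = 5
u_3(Z vs C,R) = 5
u_3(W vs C,R) = 0
max payoff 5 at {Y,Z}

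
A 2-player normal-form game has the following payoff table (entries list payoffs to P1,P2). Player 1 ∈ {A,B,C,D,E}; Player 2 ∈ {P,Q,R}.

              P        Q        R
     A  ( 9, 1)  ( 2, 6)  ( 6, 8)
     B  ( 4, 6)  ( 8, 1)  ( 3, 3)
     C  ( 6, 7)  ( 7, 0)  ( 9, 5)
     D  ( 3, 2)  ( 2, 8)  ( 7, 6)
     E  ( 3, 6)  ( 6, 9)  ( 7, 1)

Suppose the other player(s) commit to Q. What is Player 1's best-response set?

argmax u_1 = {B}

u_1(A vs Q) = 2
u_1(B vs Q) = 8
u_1(C vs Q) = 7
u_1(D vs Q) = 2
u_1(E vs Q) = 6
max payoff 8 at {B}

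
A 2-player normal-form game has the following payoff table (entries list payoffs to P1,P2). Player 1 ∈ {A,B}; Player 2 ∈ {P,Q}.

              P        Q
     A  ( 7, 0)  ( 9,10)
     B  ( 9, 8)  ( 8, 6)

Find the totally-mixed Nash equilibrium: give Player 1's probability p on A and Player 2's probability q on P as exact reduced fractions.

P1 indiff ⇒ q·7+(1-q)·9 = q·9+(1-q)·8 ⇒ q(-2) = (1-q)(-1) ⇒ q = 1/3
P2 indiff ⇒ p·0+(1-p)·8 = p·10+(1-p)·6 ⇒ p(-10) = (1-p)(-2) ⇒ p = 1/6

P1 mixes 1/6 on A; P2 mixes 1/3 on P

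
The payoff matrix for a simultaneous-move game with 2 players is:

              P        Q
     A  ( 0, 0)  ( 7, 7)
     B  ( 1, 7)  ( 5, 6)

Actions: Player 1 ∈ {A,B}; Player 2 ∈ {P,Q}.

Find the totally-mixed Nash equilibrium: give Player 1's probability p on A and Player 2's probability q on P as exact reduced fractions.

P1 indiff ⇒ q·0+(1-q)·7 = q·1+(1-q)·5 ⇒ q(-1) = (1-q)(-2) ⇒ q = 2/3
P2 indiff ⇒ p·0+(1-p)·7 = p·7+(1-p)·6 ⇒ p(-7) = (1-p)(-1) ⇒ p = 1/8

P1 mixes 1/8 on A; P2 mixes 2/3 on P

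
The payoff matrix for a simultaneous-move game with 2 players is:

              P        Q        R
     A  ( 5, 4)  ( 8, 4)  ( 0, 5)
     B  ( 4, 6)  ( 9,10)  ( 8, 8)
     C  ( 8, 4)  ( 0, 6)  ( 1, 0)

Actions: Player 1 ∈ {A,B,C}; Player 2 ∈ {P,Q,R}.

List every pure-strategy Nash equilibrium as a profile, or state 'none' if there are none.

Nash profiles: (B,Q)

(A,P): not NE [P1→C gives 8>5; P2→R gives 5>4]
(A,Q): not NE [P1→B gives 9>8; P2→R gives 5>4]
(A,R): not NE [P1→B gives 8>0]
(B,P): not NE [P1→C gives 8>4; P2→Q gives 10>6]
(B,Q): NE
(B,R): not NE [P2→Q gives 10>8]
(C,P): not NE [P2→Q gives 6>4]
(C,Q): not NE [P1→B gives 9>0]
(C,R): not NE [P1→B gives 8>1; P2→Q gives 6>0]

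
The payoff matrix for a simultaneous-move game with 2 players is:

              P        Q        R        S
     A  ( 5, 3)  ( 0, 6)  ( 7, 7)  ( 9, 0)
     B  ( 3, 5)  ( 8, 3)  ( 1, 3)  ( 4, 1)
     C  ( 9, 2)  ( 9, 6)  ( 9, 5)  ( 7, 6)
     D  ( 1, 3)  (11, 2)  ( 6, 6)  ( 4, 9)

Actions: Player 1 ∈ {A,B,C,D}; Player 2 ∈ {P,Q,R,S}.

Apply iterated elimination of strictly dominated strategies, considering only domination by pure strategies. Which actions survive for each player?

P1 drop B (C beats it: P:9>3 Q:9>8 R:9>1 S:7>4)
P2 drop P (R beats it: A:7>3 C:5>2 D:6>3)
P1→{A,C,D} P2→{Q,R,S}

Survivors P1:{A,C,D} P2:{Q,R,S}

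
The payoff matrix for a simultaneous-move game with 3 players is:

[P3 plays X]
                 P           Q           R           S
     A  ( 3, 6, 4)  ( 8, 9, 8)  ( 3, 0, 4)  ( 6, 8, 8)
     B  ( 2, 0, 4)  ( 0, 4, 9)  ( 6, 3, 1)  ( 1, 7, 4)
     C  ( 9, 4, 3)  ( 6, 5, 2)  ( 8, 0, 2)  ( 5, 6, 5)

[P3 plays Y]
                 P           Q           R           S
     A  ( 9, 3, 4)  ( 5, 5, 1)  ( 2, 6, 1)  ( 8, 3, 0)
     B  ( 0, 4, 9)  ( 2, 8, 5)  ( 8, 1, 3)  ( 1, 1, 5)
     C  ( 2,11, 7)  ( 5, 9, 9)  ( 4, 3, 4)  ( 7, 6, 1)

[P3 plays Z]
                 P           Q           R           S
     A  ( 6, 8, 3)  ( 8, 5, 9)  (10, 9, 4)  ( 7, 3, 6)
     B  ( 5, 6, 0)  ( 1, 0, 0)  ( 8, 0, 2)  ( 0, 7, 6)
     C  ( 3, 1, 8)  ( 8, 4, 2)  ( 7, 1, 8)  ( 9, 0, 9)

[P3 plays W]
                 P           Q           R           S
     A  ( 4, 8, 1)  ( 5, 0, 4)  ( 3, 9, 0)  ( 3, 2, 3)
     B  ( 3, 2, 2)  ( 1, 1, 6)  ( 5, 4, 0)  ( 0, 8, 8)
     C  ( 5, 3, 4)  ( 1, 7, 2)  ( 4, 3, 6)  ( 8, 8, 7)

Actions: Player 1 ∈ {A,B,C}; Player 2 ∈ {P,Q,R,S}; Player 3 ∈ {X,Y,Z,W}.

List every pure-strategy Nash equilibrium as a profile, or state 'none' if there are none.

(A,P,X): not NE [P1→C gives 9>3; P2→Q gives 9>6]
(A,P,Y): not NE [P2→R gives 6>3]
(A,P,Z): not NE [P2→R gives 9>8; P3→Y gives 4>3]
(A,P,W): not NE [P1→C gives 5>4; P2→R gives 9>8; P3→Y gives 4>1]
(A,Q,X): not NE [P3→Z gives 9>8]
(A,Q,Y): not NE [P2→R gives 6>5; P3→Z gives 9>1]
(A,Q,Z): not NE [P2→R gives 9>5]
(A,Q,W): not NE [P2→R gives 9>0; P3→Z gives 9>4]
(A,R,X): not NE [P1→C gives 8>3; P2→Q gives 9>0]
(A,R,Y): not NE [P1→B gives 8>2; P3→Z gives 4>1]
(A,R,Z): NE
(A,R,W): not NE [P1→B gives 5>3; P3→Z gives 4>0]
(A,S,X): not NE [P2→Q gives 9>8]
(A,S,Y): not NE [P2→R gives 6>3; P3→X gives 8>0]
(A,S,Z): not NE [P1→C gives 9>7; P2→R gives 9>3; P3→X gives 8>6]
(A,S,W): not NE [P1→C gives 8>3; P2→R gives 9>2; P3→X gives 8>3]
(B,P,X): not NE [P1→C gives 9>2; P2→S gives 7>0; P3→Y gives 9>4]
(B,P,Y): not NE [P1→A gives 9>0; P2→Q gives 8>4]
(B,P,Z): not NE [P1→A gives 6>5; P2→S gives 7>6; P3→Y gives 9>0]
(B,P,W): not NE [P1→C gives 5>3; P2→S gives 8>2; P3→Y gives 9>2]
(B,Q,X): not NE [P1→A gives 8>0; P2→S gives 7>4]
(B,Q,Y): not NE [P1→C gives 5>2; P3→X gives 9>5]
(B,Q,Z): not NE [P1→C gives 8>1; P2→S gives 7>0; P3→X gives 9>0]
(B,Q,W): not NE [P1→A gives 5>1; P2→S gives 8>1; P3→X gives 9>6]
(B,R,X): not NE [P1→C gives 8>6; P2→S gives 7>3; P3→Y gives 3>1]
(B,R,Y): not NE [P2→Q gives 8>1]
(B,R,Z): not NE [P1→A gives 10>8; P2→S gives 7>0; P3→Y gives 3>2]
(B,R,W): not NE [P2→S gives 8>4; P3→Y gives 3>0]
(B,S,X): not NE [P1→A gives 6>1; P3→W gives 8>4]
(B,S,Y): not NE [P1→A gives 8>1; P2→Q gives 8>1; P3→W gives 8>5]
(B,S,Z): not NE [P1→C gives 9>0; P3→W gives 8>6]
(B,S,W): not NE [P1→C gives 8>0]
(C,P,X): not NE [P2→S gives 6>4; P3→Z gives 8>3]
(C,P,Y): not NE [P1→A gives 9>2; P3→Z gives 8>7]
(C,P,Z): not NE [P1→A gives 6>3; P2→Q gives 4>1]
(C,P,W): not NE [P2→S gives 8>3; P3→Z gives 8>4]
(C,Q,X): not NE [P1→A gives 8>6; P2→S gives 6>5; P3→Y gives 9>2]
(C,Q,Y): not NE [P2→P gives 11>9]
(C,Q,Z): not NE [P3→Y gives 9>2]
(C,Q,W): not NE [P1→A gives 5>1; P2→S gives 8>7; P3→Y gives 9>2]
(C,R,X): not NE [P2→S gives 6>0; P3→Z gives 8>2]
(C,R,Y): not NE [P1→B gives 8>4; P2→P gives 11>3; P3→Z gives 8>4]
(C,R,Z): not NE [P1→A gives 10>7; P2→Q gives 4>1]
(C,R,W): not NE [P1→B gives 5>4; P2→S gives 8>3; P3→Z gives 8>6]
(C,S,X): not NE [P1→A gives 6>5; P3→Z gives 9>5]
(C,S,Y): not NE [P1→A gives 8>7; P2→P gives 11>6; P3→Z gives 9>1]
(C,S,Z): not NE [P2→Q gives 4>0]
(C,S,W): not NE [P3→Z gives 9>7]

Nash profiles: (A,R,Z)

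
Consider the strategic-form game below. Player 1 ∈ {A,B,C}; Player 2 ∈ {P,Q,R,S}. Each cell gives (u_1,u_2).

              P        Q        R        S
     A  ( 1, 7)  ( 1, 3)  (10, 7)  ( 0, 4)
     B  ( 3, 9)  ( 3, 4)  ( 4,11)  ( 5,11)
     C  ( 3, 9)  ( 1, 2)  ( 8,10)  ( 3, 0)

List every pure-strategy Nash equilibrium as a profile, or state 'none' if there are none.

(A,P): not NE [P1→C gives 3>1]
(A,Q): not NE [P1→B gives 3>1; P2→R gives 7>3]
(A,R): NE
(A,S): not NE [P1→B gives 5>0; P2→R gives 7>4]
(B,P): not NE [P2→S gives 11>9]
(B,Q): not NE [P2→S gives 11>4]
(B,R): not NE [P1→A gives 10>4]
(B,S): NE
(C,P): not NE [P2→R gives 10>9]
(C,Q): not NE [P1→B gives 3>1; P2→R gives 10>2]
(C,R): not NE [P1→A gives 10>8]
(C,S): not NE [P1→B gives 5>3; P2→R gives 10>0]

Nash profiles: (A,R), (B,S)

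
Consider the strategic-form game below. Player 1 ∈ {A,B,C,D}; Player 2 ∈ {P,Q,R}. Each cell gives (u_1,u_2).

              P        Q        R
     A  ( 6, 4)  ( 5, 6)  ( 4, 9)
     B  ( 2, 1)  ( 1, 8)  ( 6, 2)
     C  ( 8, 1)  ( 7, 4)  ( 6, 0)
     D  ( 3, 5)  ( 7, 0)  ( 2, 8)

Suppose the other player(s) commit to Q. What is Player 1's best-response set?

argmax u_1 = {C,D}

u_1(A vs Q) = 5
u_1(B vs Q) = 1
u_1(C vs Q) = 7
u_1(D vs Q) = 7
max payoff 7 at {C,D}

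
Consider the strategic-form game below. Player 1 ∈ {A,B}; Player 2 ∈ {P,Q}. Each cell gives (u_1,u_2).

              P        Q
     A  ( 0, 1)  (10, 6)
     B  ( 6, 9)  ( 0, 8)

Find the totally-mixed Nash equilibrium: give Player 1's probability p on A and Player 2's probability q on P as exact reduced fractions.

P1 indiff ⇒ q·0+(1-q)·10 = q·6+(1-q)·0 ⇒ q(-6) = (1-q)(-10) ⇒ q = 5/8
P2 indiff ⇒ p·1+(1-p)·9 = p·6+(1-p)·8 ⇒ p(-5) = (1-p)(-1) ⇒ p = 1/6

(p,q) = (1/6, 5/8)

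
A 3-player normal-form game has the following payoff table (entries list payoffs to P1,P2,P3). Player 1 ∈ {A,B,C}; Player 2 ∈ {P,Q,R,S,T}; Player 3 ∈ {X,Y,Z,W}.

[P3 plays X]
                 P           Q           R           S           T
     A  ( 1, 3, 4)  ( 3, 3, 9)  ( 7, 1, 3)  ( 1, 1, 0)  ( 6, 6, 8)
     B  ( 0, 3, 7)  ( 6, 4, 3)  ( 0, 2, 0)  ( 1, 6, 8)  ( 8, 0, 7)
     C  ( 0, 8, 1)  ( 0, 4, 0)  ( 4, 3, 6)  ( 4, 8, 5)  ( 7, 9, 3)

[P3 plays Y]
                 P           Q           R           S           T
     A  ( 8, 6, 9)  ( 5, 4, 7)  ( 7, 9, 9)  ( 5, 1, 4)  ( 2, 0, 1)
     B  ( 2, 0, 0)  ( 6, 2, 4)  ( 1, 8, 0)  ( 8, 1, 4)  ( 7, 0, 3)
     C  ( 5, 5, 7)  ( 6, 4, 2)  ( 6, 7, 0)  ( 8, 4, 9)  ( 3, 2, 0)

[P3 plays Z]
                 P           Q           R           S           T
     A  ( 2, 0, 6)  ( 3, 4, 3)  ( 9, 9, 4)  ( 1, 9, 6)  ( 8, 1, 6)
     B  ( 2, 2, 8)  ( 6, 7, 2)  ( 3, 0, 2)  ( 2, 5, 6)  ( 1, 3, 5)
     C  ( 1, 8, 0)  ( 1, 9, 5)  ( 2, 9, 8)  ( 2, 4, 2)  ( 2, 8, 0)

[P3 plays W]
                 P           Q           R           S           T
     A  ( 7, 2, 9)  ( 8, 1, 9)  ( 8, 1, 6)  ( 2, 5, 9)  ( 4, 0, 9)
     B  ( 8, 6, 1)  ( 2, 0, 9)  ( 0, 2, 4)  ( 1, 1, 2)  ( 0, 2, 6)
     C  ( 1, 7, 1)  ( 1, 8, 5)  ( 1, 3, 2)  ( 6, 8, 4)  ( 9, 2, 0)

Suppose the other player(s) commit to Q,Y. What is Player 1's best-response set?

P1 best: {B,C}

u_1(A vs Q,Y) = 5
u_1(B vs Q,Y) = 6
u_1(C vs Q,Y) = 6
max payoff 6 at {B,C}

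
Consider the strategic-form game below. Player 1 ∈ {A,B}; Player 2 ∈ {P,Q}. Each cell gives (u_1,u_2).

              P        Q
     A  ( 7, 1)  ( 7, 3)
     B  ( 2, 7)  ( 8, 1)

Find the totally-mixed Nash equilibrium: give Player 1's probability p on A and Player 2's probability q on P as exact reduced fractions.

p=3/4, q=1/6

P1 indiff ⇒ q·7+(1-q)·7 = q·2+(1-q)·8 ⇒ q(5) = (1-q)(1) ⇒ q = 1/6
P2 indiff ⇒ p·1+(1-p)·7 = p·3+(1-p)·1 ⇒ p(-2) = (1-p)(-6) ⇒ p = 3/4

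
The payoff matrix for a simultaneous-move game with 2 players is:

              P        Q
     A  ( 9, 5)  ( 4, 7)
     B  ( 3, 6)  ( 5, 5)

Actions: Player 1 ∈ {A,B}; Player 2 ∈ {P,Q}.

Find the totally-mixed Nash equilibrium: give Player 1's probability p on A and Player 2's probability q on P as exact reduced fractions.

P1 indiff ⇒ q·9+(1-q)·4 = q·3+(1-q)·5 ⇒ q(6) = (1-q)(1) ⇒ q = 1/7
P2 indiff ⇒ p·5+(1-p)·6 = p·7+(1-p)·5 ⇒ p(-2) = (1-p)(-1) ⇒ p = 1/3

(p,q) = (1/3, 1/7)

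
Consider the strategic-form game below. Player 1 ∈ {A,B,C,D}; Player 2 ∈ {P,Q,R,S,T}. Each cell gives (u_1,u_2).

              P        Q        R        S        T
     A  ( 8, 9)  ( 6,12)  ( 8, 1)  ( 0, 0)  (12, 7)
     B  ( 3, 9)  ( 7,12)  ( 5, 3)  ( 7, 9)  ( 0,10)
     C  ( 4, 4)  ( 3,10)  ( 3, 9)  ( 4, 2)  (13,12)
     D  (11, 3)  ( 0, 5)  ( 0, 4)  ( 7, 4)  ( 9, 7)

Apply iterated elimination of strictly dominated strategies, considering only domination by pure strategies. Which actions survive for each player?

Remaining: P1:{A,B,C} P2:{Q,T}

P2 drop P (Q beats it: A:12>9 B:12>9 C:10>4 D:5>3)
P2 drop R (Q beats it: A:12>1 B:12>3 C:10>9 D:5>4)
P2 drop S (Q beats it: A:12>0 B:12>9 C:10>2 D:5>4)
P1 drop D (A beats it: Q:6>0 T:12>9)
P1→{A,B,C} P2→{Q,T}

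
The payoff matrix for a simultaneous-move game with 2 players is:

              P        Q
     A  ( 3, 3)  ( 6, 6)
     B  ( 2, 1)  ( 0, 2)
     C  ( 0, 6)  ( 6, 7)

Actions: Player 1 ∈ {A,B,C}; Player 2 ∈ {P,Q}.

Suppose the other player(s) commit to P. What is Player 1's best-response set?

u_1(A vs P) = 3
u_1(B vs P) = 2
u_1(C vs P) = 0
max payoff 3 at {A}

P1 best: {A}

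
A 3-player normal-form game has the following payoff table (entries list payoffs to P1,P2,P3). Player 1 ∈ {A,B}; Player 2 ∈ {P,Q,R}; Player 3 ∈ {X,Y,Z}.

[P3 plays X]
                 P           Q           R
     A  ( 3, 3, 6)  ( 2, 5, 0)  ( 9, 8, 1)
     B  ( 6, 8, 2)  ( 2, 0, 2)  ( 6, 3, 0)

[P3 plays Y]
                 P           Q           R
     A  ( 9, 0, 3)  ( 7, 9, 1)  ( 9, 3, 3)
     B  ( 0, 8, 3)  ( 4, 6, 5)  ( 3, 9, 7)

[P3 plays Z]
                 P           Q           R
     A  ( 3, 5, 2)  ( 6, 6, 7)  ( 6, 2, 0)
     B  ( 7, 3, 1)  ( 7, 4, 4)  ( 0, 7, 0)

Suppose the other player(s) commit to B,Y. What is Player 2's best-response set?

u_2(P vs B,Y) = 8
u_2(Q vs B,Y) = 6
u_2(R vs B,Y) = 9
max payoff 9 at {R}

argmax u_2 = {R}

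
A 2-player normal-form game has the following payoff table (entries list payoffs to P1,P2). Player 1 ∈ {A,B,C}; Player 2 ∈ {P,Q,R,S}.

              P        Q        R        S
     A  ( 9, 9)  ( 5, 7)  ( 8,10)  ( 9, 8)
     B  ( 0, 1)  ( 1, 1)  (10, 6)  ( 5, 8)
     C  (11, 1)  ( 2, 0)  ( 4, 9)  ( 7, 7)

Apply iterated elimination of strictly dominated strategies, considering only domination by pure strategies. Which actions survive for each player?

P2 drop P (R beats it: A:10>9 B:6>1 C:9>1)
P1 drop C (A beats it: Q:5>2 R:8>4 S:9>7)
P2 drop Q (R beats it: A:10>7 B:6>1)
P1→{A,B} P2→{R,S}

Remaining: P1:{A,B} P2:{R,S}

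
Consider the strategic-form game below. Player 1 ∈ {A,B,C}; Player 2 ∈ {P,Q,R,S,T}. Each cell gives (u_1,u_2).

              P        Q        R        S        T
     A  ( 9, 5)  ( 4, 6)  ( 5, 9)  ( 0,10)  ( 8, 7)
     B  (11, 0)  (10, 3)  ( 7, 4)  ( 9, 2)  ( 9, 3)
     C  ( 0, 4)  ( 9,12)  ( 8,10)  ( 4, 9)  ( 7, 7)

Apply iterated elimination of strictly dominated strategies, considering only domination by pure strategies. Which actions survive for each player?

Remaining: P1:{B,C} P2:{Q,R}

P1 drop A (B beats it: P:11>9 Q:10>4 R:7>5 S:9>0 T:9>8)
P2 drop P (Q beats it: B:3>0 C:12>4)
P2 drop S (Q beats it: B:3>2 C:12>9)
P2 drop T (R beats it: B:4>3 C:10>7)
P1→{B,C} P2→{Q,R}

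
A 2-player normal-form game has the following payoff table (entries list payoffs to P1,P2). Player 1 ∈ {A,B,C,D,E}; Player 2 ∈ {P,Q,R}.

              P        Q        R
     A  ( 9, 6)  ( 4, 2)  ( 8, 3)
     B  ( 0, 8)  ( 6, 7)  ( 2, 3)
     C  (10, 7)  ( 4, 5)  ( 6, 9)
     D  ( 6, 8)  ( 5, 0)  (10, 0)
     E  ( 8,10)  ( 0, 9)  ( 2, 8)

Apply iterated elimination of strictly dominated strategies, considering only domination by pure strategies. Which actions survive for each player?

P1 drop E (A beats it: P:9>8 Q:4>0 R:8>2)
P2 drop Q (P beats it: A:6>2 B:8>7 C:7>5 D:8>0)
P1 drop B (A beats it: P:9>0 R:8>2)
P1→{A,C,D} P2→{P,R}

Remaining: P1:{A,C,D} P2:{P,R}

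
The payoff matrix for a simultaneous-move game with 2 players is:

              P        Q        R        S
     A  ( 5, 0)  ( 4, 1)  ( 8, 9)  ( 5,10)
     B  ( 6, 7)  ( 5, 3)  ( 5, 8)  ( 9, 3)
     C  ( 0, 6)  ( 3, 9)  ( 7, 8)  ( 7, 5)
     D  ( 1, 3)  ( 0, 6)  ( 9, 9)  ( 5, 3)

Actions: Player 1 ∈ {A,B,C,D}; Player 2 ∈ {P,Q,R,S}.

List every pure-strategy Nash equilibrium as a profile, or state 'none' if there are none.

(A,P): not NE [P1→B gives 6>5; P2→S gives 10>0]
(A,Q): not NE [P1→B gives 5>4; P2→S gives 10>1]
(A,R): not NE [P1→D gives 9>8; P2→S gives 10>9]
(A,S): not NE [P1→B gives 9>5]
(B,P): not NE [P2→R gives 8>7]
(B,Q): not NE [P2→R gives 8>3]
(B,R): not NE [P1→D gives 9>5]
(B,S): not NE [P2→R gives 8>3]
(C,P): not NE [P1→B gives 6>0; P2→Q gives 9>6]
(C,Q): not NE [P1→B gives 5>3]
(C,R): not NE [P1→D gives 9>7; P2→Q gives 9>8]
(C,S): not NE [P1→B gives 9>7; P2→Q gives 9>5]
(D,P): not NE [P1→B gives 6>1; P2→R gives 9>3]
(D,Q): not NE [P1→B gives 5>0; P2→R gives 9>6]
(D,R): NE
(D,S): not NE [P1→B gives 9>5; P2→R gives 9>3]

PSNE = {(D,R)}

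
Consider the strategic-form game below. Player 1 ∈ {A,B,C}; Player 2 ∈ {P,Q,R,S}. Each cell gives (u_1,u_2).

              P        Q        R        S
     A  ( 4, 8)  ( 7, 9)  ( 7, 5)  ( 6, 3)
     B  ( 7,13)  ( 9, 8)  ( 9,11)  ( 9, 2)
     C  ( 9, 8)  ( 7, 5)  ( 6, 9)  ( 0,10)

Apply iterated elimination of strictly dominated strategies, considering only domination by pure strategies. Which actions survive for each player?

IESDS → P1:{B,C} P2:{P,R,S}

P1 drop A (B beats it: P:7>4 Q:9>7 R:9>7 S:9>6)
P2 drop Q (P beats it: B:13>8 C:8>5)
P1→{B,C} P2→{P,R,S}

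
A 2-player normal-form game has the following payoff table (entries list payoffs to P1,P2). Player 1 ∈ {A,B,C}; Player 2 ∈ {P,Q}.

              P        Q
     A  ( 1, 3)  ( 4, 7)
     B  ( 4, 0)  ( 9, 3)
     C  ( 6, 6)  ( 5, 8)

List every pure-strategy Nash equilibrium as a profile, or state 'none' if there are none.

NE set: (B,Q)

(A,P): not NE [P1→C gives 6>1; P2→Q gives 7>3]
(A,Q): not NE [P1→B gives 9>4]
(B,P): not NE [P1→C gives 6>4; P2→Q gives 3>0]
(B,Q): NE
(C,P): not NE [P2→Q gives 8>6]
(C,Q): not NE [P1→B gives 9>5]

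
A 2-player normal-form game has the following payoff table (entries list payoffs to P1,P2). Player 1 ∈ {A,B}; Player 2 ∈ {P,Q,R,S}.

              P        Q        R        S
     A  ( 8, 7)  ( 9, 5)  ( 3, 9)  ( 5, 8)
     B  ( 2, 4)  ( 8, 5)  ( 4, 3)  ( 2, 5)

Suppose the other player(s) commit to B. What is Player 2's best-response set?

u_2(P vs B) = 4
u_2(Q vs B) = 5
u_2(R vs B) = 3
u_2(S vs B) = 5
max payoff 5 at {Q,S}

BR_2 = {Q,S}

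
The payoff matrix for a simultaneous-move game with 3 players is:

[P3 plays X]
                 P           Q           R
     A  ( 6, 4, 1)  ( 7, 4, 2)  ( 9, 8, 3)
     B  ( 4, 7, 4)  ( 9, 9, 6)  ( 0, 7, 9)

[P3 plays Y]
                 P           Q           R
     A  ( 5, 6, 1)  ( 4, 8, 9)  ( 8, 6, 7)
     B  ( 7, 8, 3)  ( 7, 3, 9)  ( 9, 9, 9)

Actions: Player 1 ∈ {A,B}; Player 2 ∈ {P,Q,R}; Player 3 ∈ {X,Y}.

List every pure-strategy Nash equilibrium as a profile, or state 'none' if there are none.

NE set: (B,R,Y)

(A,P,X): not NE [P2→R gives 8>4]
(A,P,Y): not NE [P1→B gives 7>5; P2→Q gives 8>6]
(A,Q,X): not NE [P1→B gives 9>7; P2→R gives 8>4; P3→Y gives 9>2]
(A,Q,Y): not NE [P1→B gives 7>4]
(A,R,X): not NE [P3→Y gives 7>3]
(A,R,Y): not NE [P1→B gives 9>8; P2→Q gives 8>6]
(B,P,X): not NE [P1→A gives 6>4; P2→Q gives 9>7]
(B,P,Y): not NE [P2→R gives 9>8; P3→X gives 4>3]
(B,Q,X): not NE [P3→Y gives 9>6]
(B,Q,Y): not NE [P2→R gives 9>3]
(B,R,X): not NE [P1→A gives 9>0; P2→Q gives 9>7]
(B,R,Y): NE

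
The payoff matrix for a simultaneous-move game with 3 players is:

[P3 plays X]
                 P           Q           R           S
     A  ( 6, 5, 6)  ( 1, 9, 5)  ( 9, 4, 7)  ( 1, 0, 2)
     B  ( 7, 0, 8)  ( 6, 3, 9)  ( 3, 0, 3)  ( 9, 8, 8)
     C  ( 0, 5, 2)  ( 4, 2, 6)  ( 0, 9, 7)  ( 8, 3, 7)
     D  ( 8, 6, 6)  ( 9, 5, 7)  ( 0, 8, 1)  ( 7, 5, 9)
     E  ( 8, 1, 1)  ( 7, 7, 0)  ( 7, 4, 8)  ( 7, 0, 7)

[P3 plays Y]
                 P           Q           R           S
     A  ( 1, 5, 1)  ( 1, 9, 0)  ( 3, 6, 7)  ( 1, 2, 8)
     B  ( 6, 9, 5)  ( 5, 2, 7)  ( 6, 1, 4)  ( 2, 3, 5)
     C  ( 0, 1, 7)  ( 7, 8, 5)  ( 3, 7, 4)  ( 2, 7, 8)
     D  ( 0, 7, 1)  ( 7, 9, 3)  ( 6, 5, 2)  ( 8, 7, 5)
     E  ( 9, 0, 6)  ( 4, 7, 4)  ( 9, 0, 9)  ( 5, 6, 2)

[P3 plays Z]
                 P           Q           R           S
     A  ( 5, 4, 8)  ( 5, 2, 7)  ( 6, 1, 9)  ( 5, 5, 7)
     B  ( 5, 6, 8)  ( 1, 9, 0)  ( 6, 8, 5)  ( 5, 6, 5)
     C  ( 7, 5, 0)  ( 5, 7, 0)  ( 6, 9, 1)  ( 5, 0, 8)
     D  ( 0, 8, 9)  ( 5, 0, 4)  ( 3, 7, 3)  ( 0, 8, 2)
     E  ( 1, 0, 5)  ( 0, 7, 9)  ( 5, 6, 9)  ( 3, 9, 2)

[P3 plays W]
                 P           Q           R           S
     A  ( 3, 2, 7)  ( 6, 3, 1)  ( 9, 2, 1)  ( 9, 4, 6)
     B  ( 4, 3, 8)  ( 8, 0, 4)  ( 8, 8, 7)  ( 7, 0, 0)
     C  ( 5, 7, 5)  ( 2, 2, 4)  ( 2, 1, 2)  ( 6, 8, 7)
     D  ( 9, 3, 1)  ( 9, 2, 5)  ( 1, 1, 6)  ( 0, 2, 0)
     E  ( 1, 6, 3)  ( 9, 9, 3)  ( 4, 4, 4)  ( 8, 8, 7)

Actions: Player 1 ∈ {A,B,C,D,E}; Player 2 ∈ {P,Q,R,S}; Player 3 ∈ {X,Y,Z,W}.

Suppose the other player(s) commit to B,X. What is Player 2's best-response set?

u_2(P vs B,X) = 0
u_2(Q vs B,X) = 3
u_2(R vs B,X) = 0
u_2(S vs B,X) = 8
max payoff 8 at {S}

BR_2 = {S}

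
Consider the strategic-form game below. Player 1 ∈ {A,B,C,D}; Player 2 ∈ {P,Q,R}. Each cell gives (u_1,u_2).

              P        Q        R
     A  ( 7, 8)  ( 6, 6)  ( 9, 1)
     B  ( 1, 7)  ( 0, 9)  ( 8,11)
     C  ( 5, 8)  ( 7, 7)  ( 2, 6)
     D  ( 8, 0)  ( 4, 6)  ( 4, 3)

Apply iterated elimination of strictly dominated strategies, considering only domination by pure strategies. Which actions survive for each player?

Survivors P1:{A,C,D} P2:{P,Q}

P1 drop B (A beats it: P:7>1 Q:6>0 R:9>8)
P2 drop R (Q beats it: A:6>1 C:7>6 D:6>3)
P1→{A,C,D} P2→{P,Q}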